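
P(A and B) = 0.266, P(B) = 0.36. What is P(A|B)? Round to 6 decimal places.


P(A|B) = P(A and B) / P(B) = 0.266 / 0.36 = 133/180 ≈ 0.73888889

0.738889


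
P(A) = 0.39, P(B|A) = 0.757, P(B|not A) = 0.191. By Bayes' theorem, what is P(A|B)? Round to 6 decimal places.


P(A|B) = P(B|A)*P(A) / P(B), P(B) = P(B|A)*P(A) + P(B|not A)*P(not A)
P(B|A)*P(A) = 0.757 * 0.39 = 0.29523
P(B|not A)*P(not A) = 0.191 * 0.61 = 0.11651
P(B) = 0.29523 + 0.11651 = 0.41174
P(A|B) = 0.29523 / 0.41174 ≈ 0.71703016

0.717030


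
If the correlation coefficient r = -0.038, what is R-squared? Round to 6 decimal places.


R^2 = r^2 = (-0.038)^2 = 0.001444

0.001444


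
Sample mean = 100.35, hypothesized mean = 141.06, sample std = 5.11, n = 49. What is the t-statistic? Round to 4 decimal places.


t = (xbar - mu0) / (s/sqrt(n))
xbar - mu0 = 100.35 - 141.06 = -40.71
sqrt(49) = 7
s/sqrt(n) = 5.11 / 7 = 0.73
t = -40.71 / 0.73 = -4071/73 ≈ -55.767123

-55.7671


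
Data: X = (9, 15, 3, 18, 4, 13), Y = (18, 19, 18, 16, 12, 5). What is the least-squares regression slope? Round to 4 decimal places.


b = sum((xi-xbar)(yi-ybar)) / sum((xi-xbar)^2)
n = 6, xbar = 62/6 = 31/3 ≈ 10.333333, ybar = 88/6 = 44/3 ≈ 14.666667
Sxy = sum((xi-xbar)(yi-ybar)) = -22/3 ≈ -7.333333
Sxx = sum((xi-xbar)^2) = 550/3 ≈ 183.333333
b = Sxy / Sxx = -0.04

-0.0400


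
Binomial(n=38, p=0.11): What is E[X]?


E[X] = n*p = 38 * 0.11 = 4.18

4.18


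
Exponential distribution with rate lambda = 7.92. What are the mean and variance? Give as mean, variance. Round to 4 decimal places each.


mean = 1/lam, var = 1/lam^2
mean = 1 / 7.92 = 25/198 ≈ 0.126263
lam^2 = 7.92^2 = 62.7264
var = 1 / 62.7264 ≈ 0.015942

0.1263, 0.0159


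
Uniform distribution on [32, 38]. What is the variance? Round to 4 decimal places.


Var = (b-a)^2 / 12
(b-a)^2 = (38 - 32)^2 = 36
Var = 36/12 = 3

3.0000


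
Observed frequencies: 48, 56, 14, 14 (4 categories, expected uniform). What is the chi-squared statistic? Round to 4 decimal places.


chi2 = sum((O-E)^2/E), E = total/4
total = 132, E = 132/4 = 33
(48 - 33)^2 / 33 = 225 / 33 = 75/11 ≈ 6.818182
(56 - 33)^2 / 33 = 529 / 33 = 529/33 ≈ 16.030303
(14 - 33)^2 / 33 = 361 / 33 = 361/33 ≈ 10.939394
(14 - 33)^2 / 33 = 361 / 33 = 361/33 ≈ 10.939394
chi2 = 492/11 ≈ 44.727273

44.7273


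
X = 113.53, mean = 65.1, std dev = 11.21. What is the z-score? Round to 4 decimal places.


z = (X - mu) / sigma
X - mu = 113.53 - 65.1 = 48.43
z = 48.43 / 11.21 = 4843/1121 ≈ 4.320250

4.3202


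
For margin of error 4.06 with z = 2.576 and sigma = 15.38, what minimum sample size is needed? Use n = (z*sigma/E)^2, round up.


z*sigma/E = 2.576 * 15.38 / 4.06 = 35374/3625 ≈ 9.758345
(z*sigma/E)^2 ≈ 95.225294
round up: n = 96

96


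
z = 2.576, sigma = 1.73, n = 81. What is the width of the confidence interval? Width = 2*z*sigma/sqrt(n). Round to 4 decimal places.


width = 2*z*sigma/sqrt(n)
2*z*sigma = 2 * 2.576 * 1.73 = 8.91296
sqrt(81) = 9
width = 8.91296 / 9 ≈ 0.990329

0.9903


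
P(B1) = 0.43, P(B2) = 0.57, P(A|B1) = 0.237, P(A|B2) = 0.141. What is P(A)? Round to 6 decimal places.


P(A) = P(A|B1)*P(B1) + P(A|B2)*P(B2)
P(A|B1)*P(B1) = 0.237 * 0.43 = 0.10191
P(A|B2)*P(B2) = 0.141 * 0.57 = 0.08037
P(A) = 0.10191 + 0.08037 = 0.18228

0.182280


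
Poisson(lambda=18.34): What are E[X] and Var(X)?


E[X] = Var(X) = lambda = 18.34

18.34, 18.34


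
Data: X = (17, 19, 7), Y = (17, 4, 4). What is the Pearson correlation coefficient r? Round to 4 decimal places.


r = sum((xi-xbar)(yi-ybar)) / sqrt(sum((xi-xbar)^2) * sum((yi-ybar)^2))
n = 3, xbar = 43/3 ≈ 14.333333, ybar = 25/3 ≈ 8.333333
Sxy = sum((xi-xbar)(yi-ybar)) = 104/3 ≈ 34.666667
Sxx = sum((xi-xbar)^2) = 248/3 ≈ 82.666667
Syy = sum((yi-ybar)^2) = 338/3 ≈ 112.666667
sqrt(Sxx*Syy) ≈ 96.507916
r = Sxy / sqrt(Sxx*Syy) = 34.666667 / 96.507916 ≈ 0.359211

0.3592


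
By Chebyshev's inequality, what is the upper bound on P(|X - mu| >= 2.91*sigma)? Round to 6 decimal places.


P <= 1/k^2
k^2 = 2.91^2 = 8.4681
1/k^2 = 1 / 8.4681 ≈ 0.11809024

0.118090


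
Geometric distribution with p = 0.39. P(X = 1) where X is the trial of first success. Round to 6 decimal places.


P = (1-p)^(k-1) * p
(1-p)^(k-1) = 0.61^0 = 1
P = 1 * 0.39 = 0.39

0.390000


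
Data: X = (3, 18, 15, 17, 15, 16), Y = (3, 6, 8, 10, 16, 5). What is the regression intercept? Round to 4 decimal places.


a = ybar - b*xbar, where b = sum((xi-xbar)(yi-ybar)) / sum((xi-xbar)^2)
n = 6, xbar = 84/6 = 14, ybar = 48/6 = 8
Sxy = sum((xi-xbar)(yi-ybar)) = 55
Sxx = sum((xi-xbar)^2) = 152
b = Sxy / Sxx = 55/152 ≈ 0.361842
a = 8 - 0.361842 * 14 = 223/76 ≈ 2.934211

2.9342


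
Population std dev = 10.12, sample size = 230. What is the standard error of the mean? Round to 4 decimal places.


SE = sigma / sqrt(n)
sqrt(230) ≈ 15.165751
SE = 10.12 / 15.165751 ≈ 0.667293

0.6673


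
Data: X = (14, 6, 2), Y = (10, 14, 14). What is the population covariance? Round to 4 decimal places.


Cov = (1/n)*sum((xi-xbar)(yi-ybar))
n = 3, xbar = 22/3 ≈ 7.333333, ybar = 38/3 ≈ 12.666667
sum((xi-xbar)(yi-ybar)) = -80/3 ≈ -26.666667
Cov = -26.666667 / 3 = -80/9 ≈ -8.888889

-8.8889


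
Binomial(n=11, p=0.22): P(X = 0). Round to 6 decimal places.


P = C(n,k) * p^k * (1-p)^(n-k)
C(11,0) = 1
p^k = 0.22^0 = 1
(1-p)^(n-k) = 0.78^11 ≈ 0.06501905
P = 1 * 1 * 0.06501905 ≈ 0.065019

0.065019


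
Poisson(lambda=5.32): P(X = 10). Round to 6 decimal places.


P = e^(-lam) * lam^k / k!
e^(-5.32) ≈ 0.004892754
lam^k = 5.32^10 ≈ 18160020.019561
k! = 10! = 3628800
P = 0.004892754 * 18160020.019561 / 3628800 ≈ 0.024485

0.024485


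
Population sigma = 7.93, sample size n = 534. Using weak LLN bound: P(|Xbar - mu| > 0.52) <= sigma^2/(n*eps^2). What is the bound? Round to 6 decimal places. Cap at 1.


bound = min(1, sigma^2/(n*eps^2))
sigma^2 = 7.93^2 = 62.8849
n*eps^2 = 534 * 0.52^2 = 534 * 0.2704 = 144.3936
sigma^2/(n*eps^2) = 62.8849 / 144.3936 = 3721/8544 ≈ 0.43551030

0.435510


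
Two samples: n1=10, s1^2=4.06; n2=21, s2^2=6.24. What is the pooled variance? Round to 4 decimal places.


sp^2 = ((n1-1)*s1^2 + (n2-1)*s2^2)/(n1+n2-2)
(n1-1)*s1^2 = 9 * 4.06 = 36.54
(n2-1)*s2^2 = 20 * 6.24 = 124.8
numerator = 36.54 + 124.8 = 161.34
n1+n2-2 = 29
sp^2 = 161.34 / 29 = 8067/1450 ≈ 5.563448

5.5634


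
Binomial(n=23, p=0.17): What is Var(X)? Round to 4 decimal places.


Var = n*p*(1-p) = 23 * 0.17 * 0.83 = 3.2453

3.2453


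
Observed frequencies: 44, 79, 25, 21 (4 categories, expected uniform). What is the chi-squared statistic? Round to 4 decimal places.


chi2 = sum((O-E)^2/E), E = total/4
total = 169, E = 169/4 = 42.25
(44 - 42.25)^2 / 42.25 = 3.0625 / 42.25 = 49/676 ≈ 0.072485
(79 - 42.25)^2 / 42.25 = 1350.5625 / 42.25 = 21609/676 ≈ 31.965976
(25 - 42.25)^2 / 42.25 = 297.5625 / 42.25 = 4761/676 ≈ 7.042899
(21 - 42.25)^2 / 42.25 = 451.5625 / 42.25 = 7225/676 ≈ 10.687870
chi2 = 647/13 ≈ 49.769231

49.7692


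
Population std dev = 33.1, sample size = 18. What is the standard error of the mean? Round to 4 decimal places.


SE = sigma / sqrt(n)
sqrt(18) ≈ 4.242641
SE = 33.1 / 4.242641 ≈ 7.801745

7.8017


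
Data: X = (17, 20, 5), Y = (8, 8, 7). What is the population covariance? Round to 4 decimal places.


Cov = (1/n)*sum((xi-xbar)(yi-ybar))
n = 3, xbar = 42/3 = 14, ybar = 23/3 ≈ 7.666667
sum((xi-xbar)(yi-ybar)) = 9
Cov = 9 / 3 = 3

3.0000


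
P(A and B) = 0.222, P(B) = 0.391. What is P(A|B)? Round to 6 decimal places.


P(A|B) = P(A and B) / P(B) = 0.222 / 0.391 = 222/391 ≈ 0.56777494

0.567775


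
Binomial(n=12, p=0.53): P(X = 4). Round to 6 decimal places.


P = C(n,k) * p^k * (1-p)^(n-k)
C(12,4) = 495
p^k = 0.53^4 = 0.07890481
(1-p)^(n-k) = 0.47^8 ≈ 0.002381129
P = 495 * 0.07890481 * 0.002381129 ≈ 0.093002

0.093002


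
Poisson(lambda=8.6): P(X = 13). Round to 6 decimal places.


P = e^(-lam) * lam^k / k!
e^(-8.6) ≈ 0.0001841058
lam^k = 8.6^13 ≈ 1407601970612.052611
k! = 13! = 6227020800
P = 0.0001841058 * 1407601970612.052611 / 6227020800 ≈ 0.041617

0.041617


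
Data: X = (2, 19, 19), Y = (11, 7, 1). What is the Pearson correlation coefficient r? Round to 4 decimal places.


r = sum((xi-xbar)(yi-ybar)) / sqrt(sum((xi-xbar)^2) * sum((yi-ybar)^2))
n = 3, xbar = 40/3 ≈ 13.333333, ybar = 19/3 ≈ 6.333333
Sxy = sum((xi-xbar)(yi-ybar)) = -238/3 ≈ -79.333333
Sxx = sum((xi-xbar)^2) = 578/3 ≈ 192.666667
Syy = sum((yi-ybar)^2) = 152/3 ≈ 50.666667
sqrt(Sxx*Syy) ≈ 98.801709
r = Sxy / sqrt(Sxx*Syy) = -79.333333 / 98.801709 ≈ -0.802955

-0.8030


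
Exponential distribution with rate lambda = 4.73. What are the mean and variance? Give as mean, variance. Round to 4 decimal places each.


mean = 1/lam, var = 1/lam^2
mean = 1 / 4.73 = 100/473 ≈ 0.211416
lam^2 = 4.73^2 = 22.3729
var = 1 / 22.3729 ≈ 0.044697

0.2114, 0.0447


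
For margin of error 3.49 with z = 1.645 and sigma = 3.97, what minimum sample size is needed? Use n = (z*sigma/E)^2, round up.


z*sigma/E = 1.645 * 3.97 / 3.49 ≈ 1.871246
(z*sigma/E)^2 ≈ 3.501563
round up: n = 4

4


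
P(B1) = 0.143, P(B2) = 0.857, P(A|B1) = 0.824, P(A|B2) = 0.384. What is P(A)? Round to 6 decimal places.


P(A) = P(A|B1)*P(B1) + P(A|B2)*P(B2)
P(A|B1)*P(B1) = 0.824 * 0.143 = 0.117832
P(A|B2)*P(B2) = 0.384 * 0.857 = 0.329088
P(A) = 0.117832 + 0.329088 = 0.44692

0.446920


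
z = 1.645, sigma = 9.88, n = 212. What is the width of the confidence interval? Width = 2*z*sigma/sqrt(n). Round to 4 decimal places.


width = 2*z*sigma/sqrt(n)
2*z*sigma = 2 * 1.645 * 9.88 = 32.5052
sqrt(212) ≈ 14.560220
width = 32.5052 / 14.560220 ≈ 2.232466

2.2325


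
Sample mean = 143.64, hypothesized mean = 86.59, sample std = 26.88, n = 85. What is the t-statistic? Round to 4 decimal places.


t = (xbar - mu0) / (s/sqrt(n))
xbar - mu0 = 143.64 - 86.59 = 57.05
sqrt(85) ≈ 9.21954446
s/sqrt(n) = 26.88 / 9.21954446 ≈ 2.91554535
t = 57.05 / 2.91554535 ≈ 19.567523

19.5675


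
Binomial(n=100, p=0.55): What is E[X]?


E[X] = n*p = 100 * 0.55 = 55

55


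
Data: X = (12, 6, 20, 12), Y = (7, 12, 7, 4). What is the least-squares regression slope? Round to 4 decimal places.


b = sum((xi-xbar)(yi-ybar)) / sum((xi-xbar)^2)
n = 4, xbar = 50/4 = 12.5, ybar = 30/4 = 7.5
Sxy = sum((xi-xbar)(yi-ybar)) = -31
Sxx = sum((xi-xbar)^2) = 99
b = Sxy / Sxx = -31/99 ≈ -0.313131

-0.3131


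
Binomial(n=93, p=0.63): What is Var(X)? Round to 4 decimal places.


Var = n*p*(1-p) = 93 * 0.63 * 0.37 = 21.6783

21.6783


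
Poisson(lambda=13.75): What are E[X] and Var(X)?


E[X] = Var(X) = lambda = 13.75

13.75, 13.75


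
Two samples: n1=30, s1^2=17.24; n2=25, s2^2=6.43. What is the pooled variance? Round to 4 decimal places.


sp^2 = ((n1-1)*s1^2 + (n2-1)*s2^2)/(n1+n2-2)
(n1-1)*s1^2 = 29 * 17.24 = 499.96
(n2-1)*s2^2 = 24 * 6.43 = 154.32
numerator = 499.96 + 154.32 = 654.28
n1+n2-2 = 53
sp^2 = 654.28 / 53 = 16357/1325 ≈ 12.344906

12.3449


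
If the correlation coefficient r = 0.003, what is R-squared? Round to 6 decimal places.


R^2 = r^2 = (0.003)^2 = 0.000009

0.000009


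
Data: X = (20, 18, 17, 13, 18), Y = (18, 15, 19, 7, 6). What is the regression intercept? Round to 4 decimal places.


a = ybar - b*xbar, where b = sum((xi-xbar)(yi-ybar)) / sum((xi-xbar)^2)
n = 5, xbar = 86/5 = 17.2, ybar = 65/5 = 13
Sxy = sum((xi-xbar)(yi-ybar)) = 34
Sxx = sum((xi-xbar)^2) = 26.8
b = Sxy / Sxx = 85/67 ≈ 1.268657
a = 13 - 1.268657 * 17.2 = -591/67 ≈ -8.820896

-8.8209


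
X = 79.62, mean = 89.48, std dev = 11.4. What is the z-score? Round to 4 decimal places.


z = (X - mu) / sigma
X - mu = 79.62 - 89.48 = -9.86
z = -9.86 / 11.4 = -493/570 ≈ -0.864912

-0.8649


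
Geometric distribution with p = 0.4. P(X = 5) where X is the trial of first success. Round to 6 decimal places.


P = (1-p)^(k-1) * p
(1-p)^(k-1) = 0.6^4 = 0.1296
P = 0.1296 * 0.4 = 0.05184

0.051840


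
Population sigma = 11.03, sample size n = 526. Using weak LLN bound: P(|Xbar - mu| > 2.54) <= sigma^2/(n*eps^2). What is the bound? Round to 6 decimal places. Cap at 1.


bound = min(1, sigma^2/(n*eps^2))
sigma^2 = 11.03^2 = 121.6609
n*eps^2 = 526 * 2.54^2 = 526 * 6.4516 = 3393.5416
sigma^2/(n*eps^2) = 121.6609 / 3393.5416 ≈ 0.03585072

0.035851


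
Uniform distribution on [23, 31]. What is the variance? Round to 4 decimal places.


Var = (b-a)^2 / 12
(b-a)^2 = (31 - 23)^2 = 64
Var = 64/12 ≈ 5.333333

5.3333


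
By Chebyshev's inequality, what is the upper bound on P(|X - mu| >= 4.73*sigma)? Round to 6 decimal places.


P <= 1/k^2
k^2 = 4.73^2 = 22.3729
1/k^2 = 1 / 22.3729 ≈ 0.04469693

0.044697


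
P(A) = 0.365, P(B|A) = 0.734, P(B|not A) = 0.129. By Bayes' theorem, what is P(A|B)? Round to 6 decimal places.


P(A|B) = P(B|A)*P(A) / P(B), P(B) = P(B|A)*P(A) + P(B|not A)*P(not A)
P(B|A)*P(A) = 0.734 * 0.365 = 0.26791
P(B|not A)*P(not A) = 0.129 * 0.635 = 0.081915
P(B) = 0.26791 + 0.081915 = 0.349825
P(A|B) = 0.26791 / 0.349825 ≈ 0.76584006

0.765840


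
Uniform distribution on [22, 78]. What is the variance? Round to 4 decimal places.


Var = (b-a)^2 / 12
(b-a)^2 = (78 - 22)^2 = 3136
Var = 3136/12 ≈ 261.333333

261.3333


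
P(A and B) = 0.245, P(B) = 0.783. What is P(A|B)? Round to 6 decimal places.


P(A|B) = P(A and B) / P(B) = 0.245 / 0.783 = 245/783 ≈ 0.31289911

0.312899


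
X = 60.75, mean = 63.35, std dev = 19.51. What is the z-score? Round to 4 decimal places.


z = (X - mu) / sigma
X - mu = 60.75 - 63.35 = -2.6
z = -2.6 / 19.51 = -260/1951 ≈ -0.133265

-0.1333


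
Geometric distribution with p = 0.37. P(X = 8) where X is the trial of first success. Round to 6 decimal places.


P = (1-p)^(k-1) * p
(1-p)^(k-1) = 0.63^7 ≈ 0.03938981
P = 0.03938981 * 0.37 ≈ 0.01457423

0.014574


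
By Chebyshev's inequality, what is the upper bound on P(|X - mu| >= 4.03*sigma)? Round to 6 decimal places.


P <= 1/k^2
k^2 = 4.03^2 = 16.2409
1/k^2 = 1 / 16.2409 ≈ 0.06157294

0.061573


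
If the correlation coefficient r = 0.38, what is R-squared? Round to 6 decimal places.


R^2 = r^2 = (0.38)^2 = 0.1444

0.144400


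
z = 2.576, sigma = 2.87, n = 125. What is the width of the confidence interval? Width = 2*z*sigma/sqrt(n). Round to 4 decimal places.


width = 2*z*sigma/sqrt(n)
2*z*sigma = 2 * 2.576 * 2.87 = 14.78624
sqrt(125) ≈ 11.180340
width = 14.78624 / 11.180340 ≈ 1.322522

1.3225


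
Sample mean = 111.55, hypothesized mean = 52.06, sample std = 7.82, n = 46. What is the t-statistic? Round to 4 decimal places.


t = (xbar - mu0) / (s/sqrt(n))
xbar - mu0 = 111.55 - 52.06 = 59.49
sqrt(46) ≈ 6.78232998
s/sqrt(n) = 7.82 / 6.78232998 ≈ 1.15299610
t = 59.49 / 1.15299610 ≈ 51.596012

51.5960


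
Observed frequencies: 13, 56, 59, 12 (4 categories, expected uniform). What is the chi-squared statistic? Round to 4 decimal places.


chi2 = sum((O-E)^2/E), E = total/4
total = 140, E = 140/4 = 35
(13 - 35)^2 / 35 = 484 / 35 = 484/35 ≈ 13.828571
(56 - 35)^2 / 35 = 441 / 35 = 12.6
(59 - 35)^2 / 35 = 576 / 35 = 576/35 ≈ 16.457143
(12 - 35)^2 / 35 = 529 / 35 = 529/35 ≈ 15.114286
chi2 = 58

58.0000


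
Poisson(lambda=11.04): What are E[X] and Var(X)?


E[X] = Var(X) = lambda = 11.04

11.04, 11.04


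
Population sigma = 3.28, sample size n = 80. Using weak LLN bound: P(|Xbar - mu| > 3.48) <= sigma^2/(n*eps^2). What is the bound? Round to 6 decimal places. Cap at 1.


bound = min(1, sigma^2/(n*eps^2))
sigma^2 = 3.28^2 = 10.7584
n*eps^2 = 80 * 3.48^2 = 80 * 12.1104 = 968.832
sigma^2/(n*eps^2) = 10.7584 / 968.832 ≈ 0.01110451

0.011105


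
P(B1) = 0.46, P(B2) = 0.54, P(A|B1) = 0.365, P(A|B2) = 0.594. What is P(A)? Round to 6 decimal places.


P(A) = P(A|B1)*P(B1) + P(A|B2)*P(B2)
P(A|B1)*P(B1) = 0.365 * 0.46 = 0.1679
P(A|B2)*P(B2) = 0.594 * 0.54 = 0.32076
P(A) = 0.1679 + 0.32076 = 0.48866

0.488660


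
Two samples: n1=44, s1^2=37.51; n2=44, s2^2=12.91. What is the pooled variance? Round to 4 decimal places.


sp^2 = ((n1-1)*s1^2 + (n2-1)*s2^2)/(n1+n2-2)
(n1-1)*s1^2 = 43 * 37.51 = 1612.93
(n2-1)*s2^2 = 43 * 12.91 = 555.13
numerator = 1612.93 + 555.13 = 2168.06
n1+n2-2 = 86
sp^2 = 2168.06 / 86 = 25.21

25.2100


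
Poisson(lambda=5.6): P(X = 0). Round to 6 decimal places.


P = e^(-lam) * lam^k / k!
e^(-5.6) ≈ 0.003697864
lam^k = 5.6^0 = 1
k! = 0! = 1
P = 0.003697864 * 1 / 1 ≈ 0.003698

0.003698


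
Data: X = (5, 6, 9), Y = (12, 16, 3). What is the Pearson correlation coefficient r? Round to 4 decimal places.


r = sum((xi-xbar)(yi-ybar)) / sqrt(sum((xi-xbar)^2) * sum((yi-ybar)^2))
n = 3, xbar = 20/3 ≈ 6.666667, ybar = 31/3 ≈ 10.333333
Sxy = sum((xi-xbar)(yi-ybar)) = -71/3 ≈ -23.666667
Sxx = sum((xi-xbar)^2) = 26/3 ≈ 8.666667
Syy = sum((yi-ybar)^2) = 266/3 ≈ 88.666667
sqrt(Sxx*Syy) ≈ 27.720831
r = Sxy / sqrt(Sxx*Syy) = -23.666667 / 27.720831 ≈ -0.853750

-0.8538


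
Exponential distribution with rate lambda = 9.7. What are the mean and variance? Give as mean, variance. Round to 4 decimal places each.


mean = 1/lam, var = 1/lam^2
mean = 1 / 9.7 = 10/97 ≈ 0.103093
lam^2 = 9.7^2 = 94.09
var = 1 / 94.09 = 100/9409 ≈ 0.010628

0.1031, 0.0106


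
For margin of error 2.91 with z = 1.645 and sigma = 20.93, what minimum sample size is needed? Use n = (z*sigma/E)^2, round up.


z*sigma/E = 1.645 * 20.93 / 2.91 ≈ 11.831564
(z*sigma/E)^2 ≈ 139.985897
round up: n = 140

140


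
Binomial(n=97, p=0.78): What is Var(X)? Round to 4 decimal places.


Var = n*p*(1-p) = 97 * 0.78 * 0.22 = 16.6452

16.6452


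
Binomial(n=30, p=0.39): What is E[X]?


E[X] = n*p = 30 * 0.39 = 11.7

11.7


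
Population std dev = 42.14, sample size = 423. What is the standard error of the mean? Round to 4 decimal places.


SE = sigma / sqrt(n)
sqrt(423) ≈ 20.566964
SE = 42.14 / 20.566964 ≈ 2.048917

2.0489


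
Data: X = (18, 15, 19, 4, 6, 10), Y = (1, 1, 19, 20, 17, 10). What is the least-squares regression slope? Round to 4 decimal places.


b = sum((xi-xbar)(yi-ybar)) / sum((xi-xbar)^2)
n = 6, xbar = 72/6 = 12, ybar = 68/6 = 34/3 ≈ 11.333333
Sxy = sum((xi-xbar)(yi-ybar)) = -140
Sxx = sum((xi-xbar)^2) = 198
b = Sxy / Sxx = -70/99 ≈ -0.707071

-0.7071


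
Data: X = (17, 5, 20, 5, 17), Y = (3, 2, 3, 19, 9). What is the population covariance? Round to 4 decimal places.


Cov = (1/n)*sum((xi-xbar)(yi-ybar))
n = 5, xbar = 64/5 = 12.8, ybar = 36/5 = 7.2
sum((xi-xbar)(yi-ybar)) = -91.8
Cov = -91.8 / 5 = -18.36

-18.3600


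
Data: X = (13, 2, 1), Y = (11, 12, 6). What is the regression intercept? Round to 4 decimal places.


a = ybar - b*xbar, where b = sum((xi-xbar)(yi-ybar)) / sum((xi-xbar)^2)
n = 3, xbar = 16/3 ≈ 5.333333, ybar = 29/3 ≈ 9.666667
Sxy = sum((xi-xbar)(yi-ybar)) = 55/3 ≈ 18.333333
Sxx = sum((xi-xbar)^2) = 266/3 ≈ 88.666667
b = Sxy / Sxx = 55/266 ≈ 0.206767
a = 9.666667 - 0.206767 * 5.333333 = 1139/133 ≈ 8.563910

8.5639


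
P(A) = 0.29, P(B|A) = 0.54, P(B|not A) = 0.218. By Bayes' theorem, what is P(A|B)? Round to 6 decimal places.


P(A|B) = P(B|A)*P(A) / P(B), P(B) = P(B|A)*P(A) + P(B|not A)*P(not A)
P(B|A)*P(A) = 0.54 * 0.29 = 0.1566
P(B|not A)*P(not A) = 0.218 * 0.71 = 0.15478
P(B) = 0.1566 + 0.15478 = 0.31138
P(A|B) = 0.1566 / 0.31138 ≈ 0.50292247

0.502922


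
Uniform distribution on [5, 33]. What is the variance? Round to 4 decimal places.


Var = (b-a)^2 / 12
(b-a)^2 = (33 - 5)^2 = 784
Var = 784/12 ≈ 65.333333

65.3333


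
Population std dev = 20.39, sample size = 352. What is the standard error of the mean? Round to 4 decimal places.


SE = sigma / sqrt(n)
sqrt(352) ≈ 18.761663
SE = 20.39 / 18.761663 ≈ 1.086791

1.0868


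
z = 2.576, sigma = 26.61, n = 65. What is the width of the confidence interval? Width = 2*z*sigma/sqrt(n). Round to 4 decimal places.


width = 2*z*sigma/sqrt(n)
2*z*sigma = 2 * 2.576 * 26.61 = 137.09472
sqrt(65) ≈ 8.062258
width = 137.09472 / 8.062258 ≈ 17.004507

17.0045


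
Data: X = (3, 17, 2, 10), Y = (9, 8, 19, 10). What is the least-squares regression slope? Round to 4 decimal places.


b = sum((xi-xbar)(yi-ybar)) / sum((xi-xbar)^2)
n = 4, xbar = 32/4 = 8, ybar = 46/4 = 11.5
Sxy = sum((xi-xbar)(yi-ybar)) = -67
Sxx = sum((xi-xbar)^2) = 146
b = Sxy / Sxx = -67/146 ≈ -0.458904

-0.4589


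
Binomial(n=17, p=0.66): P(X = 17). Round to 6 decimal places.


P = C(n,k) * p^k * (1-p)^(n-k)
C(17,17) = 1
p^k = 0.66^17 ≈ 0.0008555530
(1-p)^(n-k) = 0.34^0 = 1
P = 1 * 0.0008555530 * 1 ≈ 0.000856

0.000856


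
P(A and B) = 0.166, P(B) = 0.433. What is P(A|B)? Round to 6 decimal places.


P(A|B) = P(A and B) / P(B) = 0.166 / 0.433 = 166/433 ≈ 0.38337182

0.383372


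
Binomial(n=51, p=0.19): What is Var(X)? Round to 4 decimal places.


Var = n*p*(1-p) = 51 * 0.19 * 0.81 = 7.8489

7.8489


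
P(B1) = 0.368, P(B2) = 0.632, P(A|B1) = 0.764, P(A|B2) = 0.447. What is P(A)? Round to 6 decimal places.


P(A) = P(A|B1)*P(B1) + P(A|B2)*P(B2)
P(A|B1)*P(B1) = 0.764 * 0.368 = 0.281152
P(A|B2)*P(B2) = 0.447 * 0.632 = 0.282504
P(A) = 0.281152 + 0.282504 = 0.563656

0.563656


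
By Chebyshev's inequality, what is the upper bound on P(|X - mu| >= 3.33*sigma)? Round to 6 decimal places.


P <= 1/k^2
k^2 = 3.33^2 = 11.0889
1/k^2 = 1 / 11.0889 ≈ 0.09018027

0.090180


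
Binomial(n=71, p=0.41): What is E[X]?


E[X] = n*p = 71 * 0.41 = 29.11

29.11


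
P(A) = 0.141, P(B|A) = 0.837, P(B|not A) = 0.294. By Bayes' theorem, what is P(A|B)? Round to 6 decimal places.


P(A|B) = P(B|A)*P(A) / P(B), P(B) = P(B|A)*P(A) + P(B|not A)*P(not A)
P(B|A)*P(A) = 0.837 * 0.141 = 0.118017
P(B|not A)*P(not A) = 0.294 * 0.859 = 0.252546
P(B) = 0.118017 + 0.252546 = 0.370563
P(A|B) = 0.118017 / 0.370563 ≈ 0.31848026

0.318480


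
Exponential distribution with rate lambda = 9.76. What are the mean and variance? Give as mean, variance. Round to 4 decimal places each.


mean = 1/lam, var = 1/lam^2
mean = 1 / 9.76 = 25/244 ≈ 0.102459
lam^2 = 9.76^2 = 95.2576
var = 1 / 95.2576 ≈ 0.010498

0.1025, 0.0105


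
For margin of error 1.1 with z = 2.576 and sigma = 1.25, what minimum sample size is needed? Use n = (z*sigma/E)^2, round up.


z*sigma/E = 2.576 * 1.25 / 1.1 = 161/55 ≈ 2.927273
(z*sigma/E)^2 = 25921/3025 ≈ 8.568926
round up: n = 9

9


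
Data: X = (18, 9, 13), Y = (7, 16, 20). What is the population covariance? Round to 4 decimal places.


Cov = (1/n)*sum((xi-xbar)(yi-ybar))
n = 3, xbar = 40/3 ≈ 13.333333, ybar = 43/3 ≈ 14.333333
sum((xi-xbar)(yi-ybar)) = -130/3 ≈ -43.333333
Cov = -43.333333 / 3 = -130/9 ≈ -14.444444

-14.4444


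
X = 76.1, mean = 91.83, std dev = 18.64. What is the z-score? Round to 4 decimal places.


z = (X - mu) / sigma
X - mu = 76.1 - 91.83 = -15.73
z = -15.73 / 18.64 = -1573/1864 ≈ -0.843884

-0.8439


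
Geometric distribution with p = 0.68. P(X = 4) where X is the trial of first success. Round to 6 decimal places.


P = (1-p)^(k-1) * p
(1-p)^(k-1) = 0.32^3 = 0.032768
P = 0.032768 * 0.68 = 0.02228224

0.022282


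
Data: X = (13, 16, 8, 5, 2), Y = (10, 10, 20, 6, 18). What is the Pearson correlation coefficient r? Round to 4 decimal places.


r = sum((xi-xbar)(yi-ybar)) / sqrt(sum((xi-xbar)^2) * sum((yi-ybar)^2))
n = 5, xbar = 44/5 = 8.8, ybar = 64/5 = 12.8
Sxy = sum((xi-xbar)(yi-ybar)) = -47.2
Sxx = sum((xi-xbar)^2) = 130.8
Syy = sum((yi-ybar)^2) = 140.8
sqrt(Sxx*Syy) ≈ 135.707922
r = Sxy / sqrt(Sxx*Syy) = -47.2 / 135.707922 ≈ -0.347806

-0.3478


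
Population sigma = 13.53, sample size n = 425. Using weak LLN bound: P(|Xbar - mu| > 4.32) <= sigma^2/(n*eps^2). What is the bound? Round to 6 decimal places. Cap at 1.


bound = min(1, sigma^2/(n*eps^2))
sigma^2 = 13.53^2 = 183.0609
n*eps^2 = 425 * 4.32^2 = 425 * 18.6624 = 7931.52
sigma^2/(n*eps^2) = 183.0609 / 7931.52 ≈ 0.02308018

0.023080


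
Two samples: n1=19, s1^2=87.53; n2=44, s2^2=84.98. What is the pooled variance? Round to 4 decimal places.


sp^2 = ((n1-1)*s1^2 + (n2-1)*s2^2)/(n1+n2-2)
(n1-1)*s1^2 = 18 * 87.53 = 1575.54
(n2-1)*s2^2 = 43 * 84.98 = 3654.14
numerator = 1575.54 + 3654.14 = 5229.68
n1+n2-2 = 61
sp^2 = 5229.68 / 61 = 130742/1525 ≈ 85.732459

85.7325


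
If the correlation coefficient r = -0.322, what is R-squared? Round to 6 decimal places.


R^2 = r^2 = (-0.322)^2 = 0.103684

0.103684


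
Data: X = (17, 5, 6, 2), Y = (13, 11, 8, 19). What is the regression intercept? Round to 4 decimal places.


a = ybar - b*xbar, where b = sum((xi-xbar)(yi-ybar)) / sum((xi-xbar)^2)
n = 4, xbar = 30/4 = 7.5, ybar = 51/4 = 12.75
Sxy = sum((xi-xbar)(yi-ybar)) = -20.5
Sxx = sum((xi-xbar)^2) = 129
b = Sxy / Sxx = -41/258 ≈ -0.158915
a = 12.75 - (-0.158915) * 7.5 = 1199/86 ≈ 13.941860

13.9419


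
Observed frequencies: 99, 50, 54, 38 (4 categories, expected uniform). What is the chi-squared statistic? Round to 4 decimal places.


chi2 = sum((O-E)^2/E), E = total/4
total = 241, E = 241/4 = 60.25
(99 - 60.25)^2 / 60.25 = 1501.5625 / 60.25 = 24025/964 ≈ 24.922199
(50 - 60.25)^2 / 60.25 = 105.0625 / 60.25 = 1681/964 ≈ 1.743776
(54 - 60.25)^2 / 60.25 = 39.0625 / 60.25 = 625/964 ≈ 0.648340
(38 - 60.25)^2 / 60.25 = 495.0625 / 60.25 = 7921/964 ≈ 8.216805
chi2 = 8563/241 ≈ 35.531120

35.5311


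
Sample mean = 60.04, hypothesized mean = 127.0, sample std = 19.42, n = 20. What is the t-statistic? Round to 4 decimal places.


t = (xbar - mu0) / (s/sqrt(n))
xbar - mu0 = 60.04 - 127.0 = -66.96
sqrt(20) ≈ 4.47213595
s/sqrt(n) = 19.42 / 4.47213595 ≈ 4.34244401
t = -66.96 / 4.34244401 ≈ -15.419888

-15.4199


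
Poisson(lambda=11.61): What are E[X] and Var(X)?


E[X] = Var(X) = lambda = 11.61

11.61, 11.61


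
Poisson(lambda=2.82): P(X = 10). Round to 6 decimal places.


P = e^(-lam) * lam^k / k!
e^(-2.82) ≈ 0.05960594
lam^k = 2.82^10 ≈ 31804.683872
k! = 10! = 3628800
P = 0.05960594 * 31804.683872 / 3628800 ≈ 0.000522

0.000522


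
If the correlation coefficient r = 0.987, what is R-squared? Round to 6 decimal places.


R^2 = r^2 = (0.987)^2 = 0.974169

0.974169


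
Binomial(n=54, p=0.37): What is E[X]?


E[X] = n*p = 54 * 0.37 = 19.98

19.98


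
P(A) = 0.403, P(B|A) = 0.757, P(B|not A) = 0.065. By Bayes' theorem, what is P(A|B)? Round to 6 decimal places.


P(A|B) = P(B|A)*P(A) / P(B), P(B) = P(B|A)*P(A) + P(B|not A)*P(not A)
P(B|A)*P(A) = 0.757 * 0.403 = 0.305071
P(B|not A)*P(not A) = 0.065 * 0.597 = 0.038805
P(B) = 0.305071 + 0.038805 = 0.343876
P(A|B) = 0.305071 / 0.343876 ≈ 0.88715409

0.887154


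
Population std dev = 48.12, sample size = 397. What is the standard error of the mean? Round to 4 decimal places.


SE = sigma / sqrt(n)
sqrt(397) ≈ 19.924859
SE = 48.12 / 19.924859 ≈ 2.415074

2.4151


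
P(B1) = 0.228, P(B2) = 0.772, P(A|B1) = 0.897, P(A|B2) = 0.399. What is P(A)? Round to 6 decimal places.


P(A) = P(A|B1)*P(B1) + P(A|B2)*P(B2)
P(A|B1)*P(B1) = 0.897 * 0.228 = 0.204516
P(A|B2)*P(B2) = 0.399 * 0.772 = 0.308028
P(A) = 0.204516 + 0.308028 = 0.512544

0.512544


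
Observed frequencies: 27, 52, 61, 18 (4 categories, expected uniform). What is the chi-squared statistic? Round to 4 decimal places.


chi2 = sum((O-E)^2/E), E = total/4
total = 158, E = 158/4 = 39.5
(27 - 39.5)^2 / 39.5 = 156.25 / 39.5 = 625/158 ≈ 3.955696
(52 - 39.5)^2 / 39.5 = 156.25 / 39.5 = 625/158 ≈ 3.955696
(61 - 39.5)^2 / 39.5 = 462.25 / 39.5 = 1849/158 ≈ 11.702532
(18 - 39.5)^2 / 39.5 = 462.25 / 39.5 = 1849/158 ≈ 11.702532
chi2 = 2474/79 ≈ 31.316456

31.3165


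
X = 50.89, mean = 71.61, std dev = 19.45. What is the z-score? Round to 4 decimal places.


z = (X - mu) / sigma
X - mu = 50.89 - 71.61 = -20.72
z = -20.72 / 19.45 = -2072/1945 ≈ -1.065296

-1.0653


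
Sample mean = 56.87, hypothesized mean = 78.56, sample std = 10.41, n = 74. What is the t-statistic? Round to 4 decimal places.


t = (xbar - mu0) / (s/sqrt(n))
xbar - mu0 = 56.87 - 78.56 = -21.69
sqrt(74) ≈ 8.60232527
s/sqrt(n) = 10.41 / 8.60232527 ≈ 1.21013792
t = -21.69 / 1.21013792 ≈ -17.923577

-17.9236


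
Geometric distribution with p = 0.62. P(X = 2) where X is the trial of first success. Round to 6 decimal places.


P = (1-p)^(k-1) * p
(1-p)^(k-1) = 0.38^1 = 0.38
P = 0.38 * 0.62 = 0.2356

0.235600


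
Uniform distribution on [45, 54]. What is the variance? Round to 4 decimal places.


Var = (b-a)^2 / 12
(b-a)^2 = (54 - 45)^2 = 81
Var = 81/12 = 6.75

6.7500


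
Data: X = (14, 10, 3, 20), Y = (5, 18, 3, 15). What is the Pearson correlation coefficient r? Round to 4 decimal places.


r = sum((xi-xbar)(yi-ybar)) / sqrt(sum((xi-xbar)^2) * sum((yi-ybar)^2))
n = 4, xbar = 47/4 = 11.75, ybar = 41/4 = 10.25
Sxy = sum((xi-xbar)(yi-ybar)) = 77.25
Sxx = sum((xi-xbar)^2) = 152.75
Syy = sum((yi-ybar)^2) = 162.75
sqrt(Sxx*Syy) ≈ 157.670741
r = Sxy / sqrt(Sxx*Syy) = 77.25 / 157.670741 ≈ 0.489945

0.4899


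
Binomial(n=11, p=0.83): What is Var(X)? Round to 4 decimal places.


Var = n*p*(1-p) = 11 * 0.83 * 0.17 = 1.5521

1.5521


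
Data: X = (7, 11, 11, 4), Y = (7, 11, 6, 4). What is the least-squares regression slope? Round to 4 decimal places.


b = sum((xi-xbar)(yi-ybar)) / sum((xi-xbar)^2)
n = 4, xbar = 33/4 = 8.25, ybar = 28/4 = 7
Sxy = sum((xi-xbar)(yi-ybar)) = 21
Sxx = sum((xi-xbar)^2) = 34.75
b = Sxy / Sxx = 84/139 ≈ 0.604317

0.6043


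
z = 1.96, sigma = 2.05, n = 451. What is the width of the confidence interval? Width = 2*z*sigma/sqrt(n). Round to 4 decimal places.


width = 2*z*sigma/sqrt(n)
2*z*sigma = 2 * 1.96 * 2.05 = 8.036
sqrt(451) ≈ 21.236761
width = 8.036 / 21.236761 ≈ 0.378400

0.3784


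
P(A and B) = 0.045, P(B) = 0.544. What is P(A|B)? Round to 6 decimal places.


P(A|B) = P(A and B) / P(B) = 0.045 / 0.544 = 45/544 ≈ 0.08272059

0.082721


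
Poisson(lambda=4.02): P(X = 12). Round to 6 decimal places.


P = e^(-lam) * lam^k / k!
e^(-4.02) ≈ 0.01795296
lam^k = 4.02^12 ≈ 17811997.972058
k! = 12! = 479001600
P = 0.01795296 * 17811997.972058 / 479001600 ≈ 0.000668

0.000668


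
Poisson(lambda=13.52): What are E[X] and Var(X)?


E[X] = Var(X) = lambda = 13.52

13.52, 13.52


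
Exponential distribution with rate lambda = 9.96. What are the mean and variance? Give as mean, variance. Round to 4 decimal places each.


mean = 1/lam, var = 1/lam^2
mean = 1 / 9.96 = 25/249 ≈ 0.100402
lam^2 = 9.96^2 = 99.2016
var = 1 / 99.2016 ≈ 0.010080

0.1004, 0.0101


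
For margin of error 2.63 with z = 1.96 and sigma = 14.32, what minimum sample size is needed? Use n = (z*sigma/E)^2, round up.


z*sigma/E = 1.96 * 14.32 / 2.63 = 70168/6575 ≈ 10.671939
(z*sigma/E)^2 ≈ 113.890286
round up: n = 114

114


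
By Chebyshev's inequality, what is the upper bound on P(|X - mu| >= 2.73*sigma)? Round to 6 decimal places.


P <= 1/k^2
k^2 = 2.73^2 = 7.4529
1/k^2 = 1 / 7.4529 ≈ 0.13417596

0.134176


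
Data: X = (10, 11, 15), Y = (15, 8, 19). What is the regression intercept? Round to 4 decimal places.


a = ybar - b*xbar, where b = sum((xi-xbar)(yi-ybar)) / sum((xi-xbar)^2)
n = 3, xbar = 36/3 = 12, ybar = 42/3 = 14
Sxy = sum((xi-xbar)(yi-ybar)) = 19
Sxx = sum((xi-xbar)^2) = 14
b = Sxy / Sxx = 19/14 ≈ 1.357143
a = 14 - 1.357143 * 12 = -16/7 ≈ -2.285714

-2.2857


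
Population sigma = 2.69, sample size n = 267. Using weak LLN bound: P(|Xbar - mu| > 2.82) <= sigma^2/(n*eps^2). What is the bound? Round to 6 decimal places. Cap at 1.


bound = min(1, sigma^2/(n*eps^2))
sigma^2 = 2.69^2 = 7.2361
n*eps^2 = 267 * 2.82^2 = 267 * 7.9524 = 2123.2908
sigma^2/(n*eps^2) = 7.2361 / 2123.2908 ≈ 0.00340796

0.003408


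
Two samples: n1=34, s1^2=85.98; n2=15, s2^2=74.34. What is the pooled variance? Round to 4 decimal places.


sp^2 = ((n1-1)*s1^2 + (n2-1)*s2^2)/(n1+n2-2)
(n1-1)*s1^2 = 33 * 85.98 = 2837.34
(n2-1)*s2^2 = 14 * 74.34 = 1040.76
numerator = 2837.34 + 1040.76 = 3878.1
n1+n2-2 = 47
sp^2 = 3878.1 / 47 = 38781/470 ≈ 82.512766

82.5128


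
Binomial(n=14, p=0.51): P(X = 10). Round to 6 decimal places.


P = C(n,k) * p^k * (1-p)^(n-k)
C(14,10) = 1001
p^k = 0.51^10 ≈ 0.001190424
(1-p)^(n-k) = 0.49^4 = 0.05764801
P = 1001 * 0.001190424 * 0.05764801 ≈ 0.068694

0.068694


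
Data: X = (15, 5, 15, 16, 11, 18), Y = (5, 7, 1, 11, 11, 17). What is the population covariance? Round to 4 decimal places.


Cov = (1/n)*sum((xi-xbar)(yi-ybar))
n = 6, xbar = 80/6 = 40/3 ≈ 13.333333, ybar = 52/6 = 26/3 ≈ 8.666667
sum((xi-xbar)(yi-ybar)) = 104/3 ≈ 34.666667
Cov = 34.666667 / 6 = 52/9 ≈ 5.777778

5.7778


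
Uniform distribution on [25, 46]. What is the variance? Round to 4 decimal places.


Var = (b-a)^2 / 12
(b-a)^2 = (46 - 25)^2 = 441
Var = 441/12 = 36.75

36.7500


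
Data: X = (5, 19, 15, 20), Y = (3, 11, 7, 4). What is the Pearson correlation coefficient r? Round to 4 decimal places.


r = sum((xi-xbar)(yi-ybar)) / sqrt(sum((xi-xbar)^2) * sum((yi-ybar)^2))
n = 4, xbar = 59/4 = 14.75, ybar = 25/4 = 6.25
Sxy = sum((xi-xbar)(yi-ybar)) = 40.25
Sxx = sum((xi-xbar)^2) = 140.75
Syy = sum((yi-ybar)^2) = 38.75
sqrt(Sxx*Syy) ≈ 73.851625
r = Sxy / sqrt(Sxx*Syy) = 40.25 / 73.851625 ≈ 0.545012

0.5450


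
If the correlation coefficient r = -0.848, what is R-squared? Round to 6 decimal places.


R^2 = r^2 = (-0.848)^2 = 0.719104

0.719104


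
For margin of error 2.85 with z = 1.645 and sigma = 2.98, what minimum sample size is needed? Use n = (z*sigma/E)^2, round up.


z*sigma/E = 1.645 * 2.98 / 2.85 ≈ 1.720035
(z*sigma/E)^2 ≈ 2.958521
round up: n = 3

3


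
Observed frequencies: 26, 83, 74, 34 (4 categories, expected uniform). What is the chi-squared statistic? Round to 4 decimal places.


chi2 = sum((O-E)^2/E), E = total/4
total = 217, E = 217/4 = 54.25
(26 - 54.25)^2 / 54.25 = 798.0625 / 54.25 = 12769/868 ≈ 14.710829
(83 - 54.25)^2 / 54.25 = 826.5625 / 54.25 = 13225/868 ≈ 15.236175
(74 - 54.25)^2 / 54.25 = 390.0625 / 54.25 = 6241/868 ≈ 7.190092
(34 - 54.25)^2 / 54.25 = 410.0625 / 54.25 = 6561/868 ≈ 7.558756
chi2 = 9699/217 ≈ 44.695853

44.6959


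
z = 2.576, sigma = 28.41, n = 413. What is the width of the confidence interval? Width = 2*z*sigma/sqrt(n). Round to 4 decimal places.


width = 2*z*sigma/sqrt(n)
2*z*sigma = 2 * 2.576 * 28.41 = 146.36832
sqrt(413) ≈ 20.322401
width = 146.36832 / 20.322401 ≈ 7.202314

7.2023


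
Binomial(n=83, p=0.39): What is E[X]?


E[X] = n*p = 83 * 0.39 = 32.37

32.37


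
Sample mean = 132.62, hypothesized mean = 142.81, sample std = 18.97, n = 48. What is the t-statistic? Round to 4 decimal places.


t = (xbar - mu0) / (s/sqrt(n))
xbar - mu0 = 132.62 - 142.81 = -10.19
sqrt(48) ≈ 6.92820323
s/sqrt(n) = 18.97 / 6.92820323 ≈ 2.73808365
t = -10.19 / 2.73808365 ≈ -3.721581

-3.7216


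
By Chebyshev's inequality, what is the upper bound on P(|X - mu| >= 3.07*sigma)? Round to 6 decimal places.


P <= 1/k^2
k^2 = 3.07^2 = 9.4249
1/k^2 = 1 / 9.4249 ≈ 0.10610192

0.106102


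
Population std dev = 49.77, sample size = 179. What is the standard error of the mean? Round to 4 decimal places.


SE = sigma / sqrt(n)
sqrt(179) ≈ 13.379088
SE = 49.77 / 13.379088 ≈ 3.719984

3.7200


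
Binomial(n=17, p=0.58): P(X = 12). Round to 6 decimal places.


P = C(n,k) * p^k * (1-p)^(n-k)
C(17,12) = 6188
p^k = 0.58^12 ≈ 0.001449225
(1-p)^(n-k) = 0.42^5 ≈ 0.01306912
P = 6188 * 0.001449225 * 0.01306912 ≈ 0.117201

0.117201


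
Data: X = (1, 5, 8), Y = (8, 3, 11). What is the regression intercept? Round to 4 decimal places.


a = ybar - b*xbar, where b = sum((xi-xbar)(yi-ybar)) / sum((xi-xbar)^2)
n = 3, xbar = 14/3 ≈ 4.666667, ybar = 22/3 ≈ 7.333333
Sxy = sum((xi-xbar)(yi-ybar)) = 25/3 ≈ 8.333333
Sxx = sum((xi-xbar)^2) = 74/3 ≈ 24.666667
b = Sxy / Sxx = 25/74 ≈ 0.337838
a = 7.333333 - 0.337838 * 4.666667 = 213/37 ≈ 5.756757

5.7568


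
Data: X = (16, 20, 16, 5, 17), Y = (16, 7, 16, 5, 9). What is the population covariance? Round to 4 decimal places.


Cov = (1/n)*sum((xi-xbar)(yi-ybar))
n = 5, xbar = 74/5 = 14.8, ybar = 53/5 = 10.6
sum((xi-xbar)(yi-ybar)) = 45.6
Cov = 45.6 / 5 = 9.12

9.1200


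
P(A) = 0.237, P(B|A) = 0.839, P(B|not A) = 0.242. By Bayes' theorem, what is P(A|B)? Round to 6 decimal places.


P(A|B) = P(B|A)*P(A) / P(B), P(B) = P(B|A)*P(A) + P(B|not A)*P(not A)
P(B|A)*P(A) = 0.839 * 0.237 = 0.198843
P(B|not A)*P(not A) = 0.242 * 0.763 = 0.184646
P(B) = 0.198843 + 0.184646 = 0.383489
P(A|B) = 0.198843 / 0.383489 ≈ 0.51851031

0.518510


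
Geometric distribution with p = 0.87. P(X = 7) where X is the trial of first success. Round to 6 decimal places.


P = (1-p)^(k-1) * p
(1-p)^(k-1) = 0.13^6 = 0.000004826809
P = 0.000004826809 * 0.87 ≈ 0.000004199324

0.000004


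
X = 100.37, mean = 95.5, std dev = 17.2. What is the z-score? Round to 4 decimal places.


z = (X - mu) / sigma
X - mu = 100.37 - 95.5 = 4.87
z = 4.87 / 17.2 = 487/1720 ≈ 0.283140

0.2831


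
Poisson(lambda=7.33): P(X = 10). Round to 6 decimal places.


P = e^(-lam) * lam^k / k!
e^(-7.33) ≈ 0.0006555736
lam^k = 7.33^10 ≈ 447754280.546508
k! = 10! = 3628800
P = 0.0006555736 * 447754280.546508 / 3628800 ≈ 0.080891

0.080891


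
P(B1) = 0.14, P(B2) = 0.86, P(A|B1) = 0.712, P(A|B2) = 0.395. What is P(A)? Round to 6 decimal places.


P(A) = P(A|B1)*P(B1) + P(A|B2)*P(B2)
P(A|B1)*P(B1) = 0.712 * 0.14 = 0.09968
P(A|B2)*P(B2) = 0.395 * 0.86 = 0.3397
P(A) = 0.09968 + 0.3397 = 0.43938

0.439380


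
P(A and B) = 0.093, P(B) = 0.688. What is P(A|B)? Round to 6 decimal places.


P(A|B) = P(A and B) / P(B) = 0.093 / 0.688 = 93/688 ≈ 0.13517442

0.135174


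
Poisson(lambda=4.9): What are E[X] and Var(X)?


E[X] = Var(X) = lambda = 4.9

4.9, 4.9


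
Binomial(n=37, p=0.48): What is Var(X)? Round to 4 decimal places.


Var = n*p*(1-p) = 37 * 0.48 * 0.52 = 9.2352

9.2352


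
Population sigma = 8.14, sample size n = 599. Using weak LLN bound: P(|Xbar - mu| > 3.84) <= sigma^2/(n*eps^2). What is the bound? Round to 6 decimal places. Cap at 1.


bound = min(1, sigma^2/(n*eps^2))
sigma^2 = 8.14^2 = 66.2596
n*eps^2 = 599 * 3.84^2 = 599 * 14.7456 = 8832.6144
sigma^2/(n*eps^2) = 66.2596 / 8832.6144 ≈ 0.00750170

0.007502


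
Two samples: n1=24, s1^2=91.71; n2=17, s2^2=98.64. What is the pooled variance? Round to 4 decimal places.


sp^2 = ((n1-1)*s1^2 + (n2-1)*s2^2)/(n1+n2-2)
(n1-1)*s1^2 = 23 * 91.71 = 2109.33
(n2-1)*s2^2 = 16 * 98.64 = 1578.24
numerator = 2109.33 + 1578.24 = 3687.57
n1+n2-2 = 39
sp^2 = 3687.57 / 39 = 122919/1300 ≈ 94.553077

94.5531


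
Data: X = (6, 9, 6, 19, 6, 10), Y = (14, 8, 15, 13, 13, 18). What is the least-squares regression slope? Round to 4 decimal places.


b = sum((xi-xbar)(yi-ybar)) / sum((xi-xbar)^2)
n = 6, xbar = 56/6 = 28/3 ≈ 9.333333, ybar = 81/6 = 13.5
Sxy = sum((xi-xbar)(yi-ybar)) = -5
Sxx = sum((xi-xbar)^2) = 382/3 ≈ 127.333333
b = Sxy / Sxx = -15/382 ≈ -0.039267

-0.0393


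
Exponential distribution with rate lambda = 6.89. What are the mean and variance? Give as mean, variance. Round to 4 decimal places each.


mean = 1/lam, var = 1/lam^2
mean = 1 / 6.89 = 100/689 ≈ 0.145138
lam^2 = 6.89^2 = 47.4721
var = 1 / 47.4721 ≈ 0.021065

0.1451, 0.0211


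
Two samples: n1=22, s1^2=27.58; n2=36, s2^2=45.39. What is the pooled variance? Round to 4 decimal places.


sp^2 = ((n1-1)*s1^2 + (n2-1)*s2^2)/(n1+n2-2)
(n1-1)*s1^2 = 21 * 27.58 = 579.18
(n2-1)*s2^2 = 35 * 45.39 = 1588.65
numerator = 579.18 + 1588.65 = 2167.83
n1+n2-2 = 56
sp^2 = 2167.83 / 56 = 38.71125

38.7113


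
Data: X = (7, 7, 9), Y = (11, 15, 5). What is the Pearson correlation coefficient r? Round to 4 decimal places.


r = sum((xi-xbar)(yi-ybar)) / sqrt(sum((xi-xbar)^2) * sum((yi-ybar)^2))
n = 3, xbar = 23/3 ≈ 7.666667, ybar = 31/3 ≈ 10.333333
Sxy = sum((xi-xbar)(yi-ybar)) = -32/3 ≈ -10.666667
Sxx = sum((xi-xbar)^2) = 8/3 ≈ 2.666667
Syy = sum((yi-ybar)^2) = 152/3 ≈ 50.666667
sqrt(Sxx*Syy) ≈ 11.623731
r = Sxy / sqrt(Sxx*Syy) = -10.666667 / 11.623731 ≈ -0.917663

-0.9177
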